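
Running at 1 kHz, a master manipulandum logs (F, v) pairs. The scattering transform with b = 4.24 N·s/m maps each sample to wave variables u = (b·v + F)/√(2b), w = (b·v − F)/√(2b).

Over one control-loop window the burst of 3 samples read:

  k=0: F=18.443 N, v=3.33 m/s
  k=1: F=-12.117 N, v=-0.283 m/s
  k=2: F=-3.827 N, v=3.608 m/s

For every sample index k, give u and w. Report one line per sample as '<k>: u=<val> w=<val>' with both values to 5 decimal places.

k=0: b·v=4.24×3.33=14.11920; √(2b)=2.91204; u=(14.11920+18.443)/2.91204=11.18191, w=(14.11920−18.443)/2.91204=-1.48480
k=1: b·v=4.24×(-0.283)=-1.19992; √(2b)=2.91204; u=(-1.19992+(-12.117))/2.91204=-4.57305, w=(-1.19992−(-12.117))/2.91204=3.74894
k=2: b·v=4.24×3.608=15.29792; √(2b)=2.91204; u=(15.29792+(-3.827))/2.91204=3.93913, w=(15.29792−(-3.827))/2.91204=6.56752

0: u=11.18191 w=-1.48480
1: u=-4.57305 w=3.74894
2: u=3.93913 w=6.56752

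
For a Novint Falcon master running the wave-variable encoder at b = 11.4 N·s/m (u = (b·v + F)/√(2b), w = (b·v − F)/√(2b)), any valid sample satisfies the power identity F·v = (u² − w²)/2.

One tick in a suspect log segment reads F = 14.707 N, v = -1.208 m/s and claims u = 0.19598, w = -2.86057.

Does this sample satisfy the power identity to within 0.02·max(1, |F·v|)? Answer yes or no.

F·v = 14.707×(-1.208) = -17.7661 W.
(u² − w²)/2 = (0.0384 − 8.1829)/2 = -4.0722 W.
|Δ| = 13.6938;  2% of max(1, |F·v|) = 0.3553.

no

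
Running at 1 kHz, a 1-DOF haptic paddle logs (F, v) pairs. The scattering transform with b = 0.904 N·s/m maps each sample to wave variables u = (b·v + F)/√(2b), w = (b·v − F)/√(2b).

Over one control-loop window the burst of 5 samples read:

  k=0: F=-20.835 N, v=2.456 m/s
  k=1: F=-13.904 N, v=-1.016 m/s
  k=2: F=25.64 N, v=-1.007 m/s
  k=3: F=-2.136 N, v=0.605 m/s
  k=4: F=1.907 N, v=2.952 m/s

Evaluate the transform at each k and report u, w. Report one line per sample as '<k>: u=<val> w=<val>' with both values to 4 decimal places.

k=0: b·v=0.904×2.456=2.2202; √(2b)=1.3446; u=(2.2202+(-20.835))/1.3446=-13.8439, w=(2.2202−(-20.835))/1.3446=17.1463
k=1: b·v=0.904×(-1.016)=-0.9185; √(2b)=1.3446; u=(-0.9185+(-13.904))/1.3446=-11.0235, w=(-0.9185−(-13.904))/1.3446=9.6574
k=2: b·v=0.904×(-1.007)=-0.9103; √(2b)=1.3446; u=(-0.9103+25.64)/1.3446=18.3916, w=(-0.9103−25.64)/1.3446=-19.7456
k=3: b·v=0.904×0.605=0.5469; √(2b)=1.3446; u=(0.5469+(-2.136))/1.3446=-1.1818, w=(0.5469−(-2.136))/1.3446=1.9953
k=4: b·v=0.904×2.952=2.6686; √(2b)=1.3446; u=(2.6686+1.907)/1.3446=3.4029, w=(2.6686−1.907)/1.3446=0.5664

0: u=-13.8439 w=17.1463
1: u=-11.0235 w=9.6574
2: u=18.3916 w=-19.7456
3: u=-1.1818 w=1.9953
4: u=3.4029 w=0.5664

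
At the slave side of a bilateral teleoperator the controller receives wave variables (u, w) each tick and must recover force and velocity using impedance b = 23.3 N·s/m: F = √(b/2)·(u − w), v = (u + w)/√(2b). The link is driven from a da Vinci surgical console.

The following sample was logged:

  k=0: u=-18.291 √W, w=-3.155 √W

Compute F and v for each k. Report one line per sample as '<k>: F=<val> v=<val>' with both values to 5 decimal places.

k=0: u−w=-15.13600, u+w=-21.44600; √(b/2)=3.41321, √(2b)=6.82642; F=3.41321×(-15.136)=-51.66234, v=-21.44600/6.82642=-3.14162

0: F=-51.66234 v=-3.14162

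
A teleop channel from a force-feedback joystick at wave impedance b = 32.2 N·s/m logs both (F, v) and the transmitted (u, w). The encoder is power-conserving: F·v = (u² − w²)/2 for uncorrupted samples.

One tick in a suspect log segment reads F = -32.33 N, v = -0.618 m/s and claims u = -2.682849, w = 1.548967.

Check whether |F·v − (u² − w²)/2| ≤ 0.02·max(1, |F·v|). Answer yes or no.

F·v = (-32.33)×(-0.618) = 19.979940 W.
(u² − w²)/2 = (7.197679 − 2.399299)/2 = 2.399190 W.
|Δ| = 17.580750;  2% of max(1, |F·v|) = 0.399599.

no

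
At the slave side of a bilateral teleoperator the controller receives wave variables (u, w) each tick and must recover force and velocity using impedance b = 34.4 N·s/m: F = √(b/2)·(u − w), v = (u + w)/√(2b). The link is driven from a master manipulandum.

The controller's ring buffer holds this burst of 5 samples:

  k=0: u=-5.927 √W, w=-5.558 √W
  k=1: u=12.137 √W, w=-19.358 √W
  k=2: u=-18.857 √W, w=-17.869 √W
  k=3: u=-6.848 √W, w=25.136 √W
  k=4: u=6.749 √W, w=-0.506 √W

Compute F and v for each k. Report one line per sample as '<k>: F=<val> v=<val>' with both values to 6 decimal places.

k=0: u−w=-0.369000, u+w=-11.485000; √(b/2)=4.147288, √(2b)=8.294577; F=4.147288×(-0.369)=-1.530349, v=-11.485000/8.294577=-1.384640
k=1: u−w=31.495000, u+w=-7.221000; √(b/2)=4.147288, √(2b)=8.294577; F=4.147288×31.495=130.618844, v=-7.221000/8.294577=-0.870569
k=2: u−w=-0.988000, u+w=-36.726000; √(b/2)=4.147288, √(2b)=8.294577; F=4.147288×(-0.988)=-4.097521, v=-36.726000/8.294577=-4.427712
k=3: u−w=-31.984000, u+w=18.288000; √(b/2)=4.147288, √(2b)=8.294577; F=4.147288×(-31.984)=-132.646868, v=18.288000/8.294577=2.204814
k=4: u−w=7.255000, u+w=6.243000; √(b/2)=4.147288, √(2b)=8.294577; F=4.147288×7.255=30.088576, v=6.243000/8.294577=0.752660

0: F=-1.530349 v=-1.384640
1: F=130.618844 v=-0.870569
2: F=-4.097521 v=-4.427712
3: F=-132.646868 v=2.204814
4: F=30.088576 v=0.752660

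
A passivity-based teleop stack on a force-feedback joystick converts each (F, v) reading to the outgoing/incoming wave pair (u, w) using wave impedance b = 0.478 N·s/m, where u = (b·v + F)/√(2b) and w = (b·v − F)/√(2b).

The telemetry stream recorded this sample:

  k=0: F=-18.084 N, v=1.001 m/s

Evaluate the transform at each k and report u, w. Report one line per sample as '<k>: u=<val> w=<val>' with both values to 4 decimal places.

k=0: b·v=0.478×1.001=0.4785; √(2b)=0.9778; u=(0.4785+(-18.084))/0.9778=-18.0061, w=(0.4785−(-18.084))/0.9778=18.9848

0: u=-18.0061 w=18.9848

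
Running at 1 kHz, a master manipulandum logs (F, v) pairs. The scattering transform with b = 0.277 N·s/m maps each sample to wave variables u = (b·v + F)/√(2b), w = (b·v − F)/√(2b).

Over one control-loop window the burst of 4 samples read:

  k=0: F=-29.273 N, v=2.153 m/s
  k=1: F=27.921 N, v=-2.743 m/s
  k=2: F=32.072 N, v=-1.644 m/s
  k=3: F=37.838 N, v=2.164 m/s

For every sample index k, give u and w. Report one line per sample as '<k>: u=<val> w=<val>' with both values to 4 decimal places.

k=0: b·v=0.277×2.153=0.5964; √(2b)=0.7443; u=(0.5964+(-29.273))/0.7443=-38.5277, w=(0.5964−(-29.273))/0.7443=40.1302
k=1: b·v=0.277×(-2.743)=-0.7598; √(2b)=0.7443; u=(-0.7598+27.921)/0.7443=36.4917, w=(-0.7598−27.921)/0.7443=-38.5333
k=2: b·v=0.277×(-1.644)=-0.4554; √(2b)=0.7443; u=(-0.4554+32.072)/0.7443=42.4776, w=(-0.4554−32.072)/0.7443=-43.7013
k=3: b·v=0.277×2.164=0.5994; √(2b)=0.7443; u=(0.5994+37.838)/0.7443=51.6416, w=(0.5994−37.838)/0.7443=-50.0309

0: u=-38.5277 w=40.1302
1: u=36.4917 w=-38.5333
2: u=42.4776 w=-43.7013
3: u=51.6416 w=-50.0309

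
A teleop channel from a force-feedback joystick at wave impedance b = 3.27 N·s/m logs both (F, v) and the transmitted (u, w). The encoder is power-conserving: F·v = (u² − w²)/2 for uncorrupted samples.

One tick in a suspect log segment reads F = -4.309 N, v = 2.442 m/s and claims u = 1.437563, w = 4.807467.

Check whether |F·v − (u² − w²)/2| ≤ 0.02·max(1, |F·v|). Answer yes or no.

F·v = (-4.309)×2.442 = -10.522578 W.
(u² − w²)/2 = (2.066587 − 23.111739)/2 = -10.522576 W.
|Δ| = 0.000002;  2% of max(1, |F·v|) = 0.210452.

yes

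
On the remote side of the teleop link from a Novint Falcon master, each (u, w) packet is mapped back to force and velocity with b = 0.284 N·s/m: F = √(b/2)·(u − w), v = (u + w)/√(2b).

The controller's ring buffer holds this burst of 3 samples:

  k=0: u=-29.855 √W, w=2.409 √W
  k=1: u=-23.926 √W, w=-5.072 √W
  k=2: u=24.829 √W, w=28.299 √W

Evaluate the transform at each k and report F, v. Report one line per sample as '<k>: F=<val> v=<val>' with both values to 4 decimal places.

k=0: u−w=-32.2640, u+w=-27.4460; √(b/2)=0.3768, √(2b)=0.7537; F=0.3768×(-32.264)=-12.1580, v=-27.4460/0.7537=-36.4171
k=1: u−w=-18.8540, u+w=-28.9980; √(b/2)=0.3768, √(2b)=0.7537; F=0.3768×(-18.854)=-7.1047, v=-28.9980/0.7537=-38.4764
k=2: u−w=-3.4700, u+w=53.1280; √(b/2)=0.3768, √(2b)=0.7537; F=0.3768×(-3.47)=-1.3076, v=53.1280/0.7537=70.4935

0: F=-12.1580 v=-36.4171
1: F=-7.1047 v=-38.4764
2: F=-1.3076 v=70.4935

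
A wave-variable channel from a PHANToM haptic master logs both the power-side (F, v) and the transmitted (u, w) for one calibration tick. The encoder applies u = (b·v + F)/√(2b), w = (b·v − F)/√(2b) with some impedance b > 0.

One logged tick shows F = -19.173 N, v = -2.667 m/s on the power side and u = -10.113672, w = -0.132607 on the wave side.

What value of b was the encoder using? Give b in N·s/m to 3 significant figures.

u + w = -10.246279;  u + w = √(2b)·v, so √(2b) = -10.246279/(-2.667) = 3.841874.
b = (√(2b))²/2 = 14.759999/2 = 7.379999.
(Check via u − w = 2F/√(2b): u − w = -9.981065, 2F/√(2b) = -9.981066.)

b = 7.38 N·s/m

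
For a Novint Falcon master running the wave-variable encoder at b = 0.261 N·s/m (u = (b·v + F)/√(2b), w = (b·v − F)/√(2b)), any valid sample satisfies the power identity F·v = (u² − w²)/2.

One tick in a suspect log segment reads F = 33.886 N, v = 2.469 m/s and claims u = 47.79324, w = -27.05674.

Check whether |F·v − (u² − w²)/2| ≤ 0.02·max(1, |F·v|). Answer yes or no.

F·v = 33.886×2.469 = 83.6645 W.
(u² − w²)/2 = (2284.1938 − 732.0672)/2 = 776.0633 W.
|Δ| = 692.3988;  2% of max(1, |F·v|) = 1.6733.

no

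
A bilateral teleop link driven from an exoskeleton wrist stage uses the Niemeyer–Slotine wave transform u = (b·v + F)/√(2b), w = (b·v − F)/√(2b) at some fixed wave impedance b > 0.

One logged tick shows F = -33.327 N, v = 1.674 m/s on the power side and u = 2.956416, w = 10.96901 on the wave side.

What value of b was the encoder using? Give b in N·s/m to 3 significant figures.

u + w = 13.925426;  u + w = √(2b)·v, so √(2b) = 13.925426/1.674 = 8.318654.
b = (√(2b))²/2 = 69.199996/2 = 34.599998.
(Check via u − w = 2F/√(2b): u − w = -8.012594, 2F/√(2b) = -8.012595.)

b = 34.6 N·s/m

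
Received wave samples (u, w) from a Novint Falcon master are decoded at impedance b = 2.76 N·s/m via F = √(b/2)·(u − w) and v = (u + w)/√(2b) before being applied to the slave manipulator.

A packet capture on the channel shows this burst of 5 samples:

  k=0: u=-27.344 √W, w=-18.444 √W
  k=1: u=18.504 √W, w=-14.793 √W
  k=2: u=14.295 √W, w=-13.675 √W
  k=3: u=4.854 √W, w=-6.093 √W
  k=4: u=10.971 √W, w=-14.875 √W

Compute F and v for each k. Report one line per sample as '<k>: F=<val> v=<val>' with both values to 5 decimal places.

0: F=-10.45513 v=-19.48867
1: F=39.11512 v=1.57951
2: F=32.85731 v=0.26389
3: F=12.85981 v=-0.52735
4: F=30.36218 v=-1.66165

k=0: u−w=-8.90000, u+w=-45.78800; √(b/2)=1.17473, √(2b)=2.34947; F=1.17473×(-8.9)=-10.45513, v=-45.78800/2.34947=-19.48867
k=1: u−w=33.29700, u+w=3.71100; √(b/2)=1.17473, √(2b)=2.34947; F=1.17473×33.297=39.11512, v=3.71100/2.34947=1.57951
k=2: u−w=27.97000, u+w=0.62000; √(b/2)=1.17473, √(2b)=2.34947; F=1.17473×27.97=32.85731, v=0.62000/2.34947=0.26389
k=3: u−w=10.94700, u+w=-1.23900; √(b/2)=1.17473, √(2b)=2.34947; F=1.17473×10.947=12.85981, v=-1.23900/2.34947=-0.52735
k=4: u−w=25.84600, u+w=-3.90400; √(b/2)=1.17473, √(2b)=2.34947; F=1.17473×25.846=30.36218, v=-3.90400/2.34947=-1.66165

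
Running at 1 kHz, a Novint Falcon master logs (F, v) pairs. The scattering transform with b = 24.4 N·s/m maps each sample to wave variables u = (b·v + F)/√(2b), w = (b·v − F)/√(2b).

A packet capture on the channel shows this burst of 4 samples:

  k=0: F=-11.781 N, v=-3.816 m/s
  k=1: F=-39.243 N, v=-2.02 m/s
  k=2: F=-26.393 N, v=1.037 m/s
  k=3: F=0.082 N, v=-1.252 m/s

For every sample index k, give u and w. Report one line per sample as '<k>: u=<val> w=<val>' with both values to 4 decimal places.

k=0: b·v=24.4×(-3.816)=-93.1104; √(2b)=6.9857; u=(-93.1104+(-11.781))/6.9857=-15.0152, w=(-93.1104−(-11.781))/6.9857=-11.6423
k=1: b·v=24.4×(-2.02)=-49.2880; √(2b)=6.9857; u=(-49.2880+(-39.243))/6.9857=-12.6732, w=(-49.2880−(-39.243))/6.9857=-1.4379
k=2: b·v=24.4×1.037=25.3028; √(2b)=6.9857; u=(25.3028+(-26.393))/6.9857=-0.1561, w=(25.3028−(-26.393))/6.9857=7.4002
k=3: b·v=24.4×(-1.252)=-30.5488; √(2b)=6.9857; u=(-30.5488+0.082)/6.9857=-4.3613, w=(-30.5488−0.082)/6.9857=-4.3848

0: u=-15.0152 w=-11.6423
1: u=-12.6732 w=-1.4379
2: u=-0.1561 w=7.4002
3: u=-4.3613 w=-4.3848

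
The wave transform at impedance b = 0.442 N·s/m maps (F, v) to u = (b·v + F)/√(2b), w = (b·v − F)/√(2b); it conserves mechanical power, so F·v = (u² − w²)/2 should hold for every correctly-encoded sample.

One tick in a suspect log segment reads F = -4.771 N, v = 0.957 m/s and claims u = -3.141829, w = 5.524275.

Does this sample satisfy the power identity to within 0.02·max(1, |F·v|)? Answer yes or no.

no

F·v = (-4.771)×0.957 = -4.565847 W.
(u² − w²)/2 = (9.871089 − 30.517614)/2 = -10.323262 W.
|Δ| = 5.757415;  2% of max(1, |F·v|) = 0.091317.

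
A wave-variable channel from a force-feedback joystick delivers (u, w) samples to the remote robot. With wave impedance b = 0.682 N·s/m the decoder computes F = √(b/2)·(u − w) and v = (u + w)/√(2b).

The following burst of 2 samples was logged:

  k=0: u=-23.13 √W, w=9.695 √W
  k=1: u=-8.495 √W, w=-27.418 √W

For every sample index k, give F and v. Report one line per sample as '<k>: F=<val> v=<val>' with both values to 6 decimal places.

0: F=-19.168226 v=-11.503513
1: F=11.050125 v=-30.749956

k=0: u−w=-32.825000, u+w=-13.435000; √(b/2)=0.583952, √(2b)=1.167904; F=0.583952×(-32.825)=-19.168226, v=-13.435000/1.167904=-11.503513
k=1: u−w=18.923000, u+w=-35.913000; √(b/2)=0.583952, √(2b)=1.167904; F=0.583952×18.923=11.050125, v=-35.913000/1.167904=-30.749956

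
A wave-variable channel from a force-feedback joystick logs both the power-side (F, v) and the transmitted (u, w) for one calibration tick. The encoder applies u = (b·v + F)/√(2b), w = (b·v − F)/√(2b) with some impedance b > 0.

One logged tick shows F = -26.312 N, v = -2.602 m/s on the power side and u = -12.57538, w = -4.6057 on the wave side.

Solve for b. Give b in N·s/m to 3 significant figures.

u + w = -17.1811;  u + w = √(2b)·v, so √(2b) = -17.1811/(-2.602) = 6.6030.
b = (√(2b))²/2 = 43.6000/2 = 21.8000.
(Check via u − w = 2F/√(2b): u − w = -7.9697, 2F/√(2b) = -7.9697.)

b = 21.8 N·s/m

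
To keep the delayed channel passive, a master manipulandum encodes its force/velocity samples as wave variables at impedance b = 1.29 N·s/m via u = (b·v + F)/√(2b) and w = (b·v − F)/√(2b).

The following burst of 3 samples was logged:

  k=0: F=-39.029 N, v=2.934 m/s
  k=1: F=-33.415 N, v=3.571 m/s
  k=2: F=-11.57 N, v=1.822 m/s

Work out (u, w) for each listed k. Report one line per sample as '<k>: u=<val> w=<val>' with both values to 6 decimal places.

k=0: b·v=1.29×2.934=3.784860; √(2b)=1.606238; u=(3.784860+(-39.029))/1.606238=-21.942043, w=(3.784860−(-39.029))/1.606238=26.654745
k=1: b·v=1.29×3.571=4.606590; √(2b)=1.606238; u=(4.606590+(-33.415))/1.606238=-17.935333, w=(4.606590−(-33.415))/1.606238=23.671208
k=2: b·v=1.29×1.822=2.350380; √(2b)=1.606238; u=(2.350380+(-11.57))/1.606238=-5.739885, w=(2.350380−(-11.57))/1.606238=8.666450

0: u=-21.942043 w=26.654745
1: u=-17.935333 w=23.671208
2: u=-5.739885 w=8.666450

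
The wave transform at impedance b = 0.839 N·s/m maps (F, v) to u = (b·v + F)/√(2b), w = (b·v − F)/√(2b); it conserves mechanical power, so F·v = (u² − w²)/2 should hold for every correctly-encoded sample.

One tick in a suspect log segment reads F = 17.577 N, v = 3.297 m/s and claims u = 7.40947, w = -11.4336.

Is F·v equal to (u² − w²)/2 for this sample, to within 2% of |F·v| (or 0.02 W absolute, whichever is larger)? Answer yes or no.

no

F·v = 17.577×3.297 = 57.9514 W.
(u² − w²)/2 = (54.9002 − 130.7272)/2 = -37.9135 W.
|Δ| = 95.8649;  2% of max(1, |F·v|) = 1.1590.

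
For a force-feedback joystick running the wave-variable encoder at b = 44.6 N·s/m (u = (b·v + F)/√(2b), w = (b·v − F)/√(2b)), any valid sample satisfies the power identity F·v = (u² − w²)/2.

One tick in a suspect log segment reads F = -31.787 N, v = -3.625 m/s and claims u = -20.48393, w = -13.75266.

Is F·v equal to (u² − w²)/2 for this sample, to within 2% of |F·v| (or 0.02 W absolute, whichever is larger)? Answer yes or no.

yes

F·v = (-31.787)×(-3.625) = 115.2279 W.
(u² − w²)/2 = (419.5914 − 189.1357)/2 = 115.2279 W.
|Δ| = 0.0000;  2% of max(1, |F·v|) = 2.3046.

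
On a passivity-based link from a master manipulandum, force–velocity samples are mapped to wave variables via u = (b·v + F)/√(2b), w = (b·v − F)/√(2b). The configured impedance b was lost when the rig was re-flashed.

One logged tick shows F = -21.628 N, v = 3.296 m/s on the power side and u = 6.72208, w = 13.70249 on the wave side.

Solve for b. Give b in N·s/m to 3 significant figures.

b = 19.2 N·s/m

u + w = 20.42457;  u + w = √(2b)·v, so √(2b) = 20.42457/3.296 = 6.19677.
b = (√(2b))²/2 = 38.40002/2 = 19.20001.
(Check via u − w = 2F/√(2b): u − w = -6.98041, 2F/√(2b) = -6.98041.)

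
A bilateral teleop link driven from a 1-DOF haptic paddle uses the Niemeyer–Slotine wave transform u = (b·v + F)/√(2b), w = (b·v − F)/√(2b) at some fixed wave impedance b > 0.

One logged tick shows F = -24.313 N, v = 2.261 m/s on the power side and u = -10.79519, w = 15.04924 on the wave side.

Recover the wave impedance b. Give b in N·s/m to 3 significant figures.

b = 1.77 N·s/m

u + w = 4.2540;  u + w = √(2b)·v, so √(2b) = 4.2540/2.261 = 1.8815.
b = (√(2b))²/2 = 3.5400/2 = 1.7700.
(Check via u − w = 2F/√(2b): u − w = -25.8444, 2F/√(2b) = -25.8444.)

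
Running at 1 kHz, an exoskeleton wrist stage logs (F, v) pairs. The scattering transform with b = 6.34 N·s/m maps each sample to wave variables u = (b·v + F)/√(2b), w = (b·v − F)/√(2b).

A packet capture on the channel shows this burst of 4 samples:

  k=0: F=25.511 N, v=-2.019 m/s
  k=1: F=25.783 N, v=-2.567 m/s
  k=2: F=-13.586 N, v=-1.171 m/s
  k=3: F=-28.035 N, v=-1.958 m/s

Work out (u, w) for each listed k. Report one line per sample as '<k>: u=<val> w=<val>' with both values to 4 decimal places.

k=0: b·v=6.34×(-2.019)=-12.8005; √(2b)=3.5609; u=(-12.8005+25.511)/3.5609=3.5695, w=(-12.8005−25.511)/3.5609=-10.7589
k=1: b·v=6.34×(-2.567)=-16.2748; √(2b)=3.5609; u=(-16.2748+25.783)/3.5609=2.6702, w=(-16.2748−25.783)/3.5609=-11.8110
k=2: b·v=6.34×(-1.171)=-7.4241; √(2b)=3.5609; u=(-7.4241+(-13.586))/3.5609=-5.9002, w=(-7.4241−(-13.586))/3.5609=1.7304
k=3: b·v=6.34×(-1.958)=-12.4137; √(2b)=3.5609; u=(-12.4137+(-28.035))/3.5609=-11.3591, w=(-12.4137−(-28.035))/3.5609=4.3869

0: u=3.5695 w=-10.7589
1: u=2.6702 w=-11.8110
2: u=-5.9002 w=1.7304
3: u=-11.3591 w=4.3869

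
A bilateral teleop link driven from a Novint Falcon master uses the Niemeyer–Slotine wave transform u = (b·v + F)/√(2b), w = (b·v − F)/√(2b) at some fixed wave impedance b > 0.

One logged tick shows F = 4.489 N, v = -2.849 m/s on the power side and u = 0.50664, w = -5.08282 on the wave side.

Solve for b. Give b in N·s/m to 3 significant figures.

b = 1.29 N·s/m

u + w = -4.5762;  u + w = √(2b)·v, so √(2b) = -4.5762/(-2.849) = 1.6062.
b = (√(2b))²/2 = 2.5800/2 = 1.2900.
(Check via u − w = 2F/√(2b): u − w = 5.5895, 2F/√(2b) = 5.5894.)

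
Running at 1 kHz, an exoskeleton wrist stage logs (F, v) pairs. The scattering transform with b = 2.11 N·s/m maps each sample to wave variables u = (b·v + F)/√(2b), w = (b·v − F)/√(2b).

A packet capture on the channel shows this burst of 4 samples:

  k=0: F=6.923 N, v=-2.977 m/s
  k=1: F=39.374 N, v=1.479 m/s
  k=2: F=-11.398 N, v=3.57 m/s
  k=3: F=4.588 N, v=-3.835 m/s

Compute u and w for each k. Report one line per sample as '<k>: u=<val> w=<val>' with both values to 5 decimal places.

k=0: b·v=2.11×(-2.977)=-6.28147; √(2b)=2.05426; u=(-6.28147+6.923)/2.05426=0.31229, w=(-6.28147−6.923)/2.05426=-6.42784
k=1: b·v=2.11×1.479=3.12069; √(2b)=2.05426; u=(3.12069+39.374)/2.05426=20.68609, w=(3.12069−39.374)/2.05426=-17.64784
k=2: b·v=2.11×3.57=7.53270; √(2b)=2.05426; u=(7.53270+(-11.398))/2.05426=-1.88160, w=(7.53270−(-11.398))/2.05426=9.21532
k=3: b·v=2.11×(-3.835)=-8.09185; √(2b)=2.05426; u=(-8.09185+4.588)/2.05426=-1.70565, w=(-8.09185−4.588)/2.05426=-6.17245

0: u=0.31229 w=-6.42784
1: u=20.68609 w=-17.64784
2: u=-1.88160 w=9.21532
3: u=-1.70565 w=-6.17245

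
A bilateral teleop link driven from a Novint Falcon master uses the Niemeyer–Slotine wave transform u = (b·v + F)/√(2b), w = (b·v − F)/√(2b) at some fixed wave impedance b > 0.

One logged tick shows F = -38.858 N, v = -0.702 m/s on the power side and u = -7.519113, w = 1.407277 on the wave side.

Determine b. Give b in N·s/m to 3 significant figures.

b = 37.9 N·s/m

u + w = -6.111836;  u + w = √(2b)·v, so √(2b) = -6.111836/(-0.702) = 8.706319.
b = (√(2b))²/2 = 75.799992/2 = 37.899996.
(Check via u − w = 2F/√(2b): u − w = -8.926390, 2F/√(2b) = -8.926390.)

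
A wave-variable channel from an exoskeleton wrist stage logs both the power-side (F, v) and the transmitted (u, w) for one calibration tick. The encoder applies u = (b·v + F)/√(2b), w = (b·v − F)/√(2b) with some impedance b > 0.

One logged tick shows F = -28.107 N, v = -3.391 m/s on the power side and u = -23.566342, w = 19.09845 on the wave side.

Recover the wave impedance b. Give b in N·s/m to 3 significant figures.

b = 0.868 N·s/m

u + w = -4.467892;  u + w = √(2b)·v, so √(2b) = -4.467892/(-3.391) = 1.317574.
b = (√(2b))²/2 = 1.736000/2 = 0.868000.
(Check via u − w = 2F/√(2b): u − w = -42.664792, 2F/√(2b) = -42.664790.)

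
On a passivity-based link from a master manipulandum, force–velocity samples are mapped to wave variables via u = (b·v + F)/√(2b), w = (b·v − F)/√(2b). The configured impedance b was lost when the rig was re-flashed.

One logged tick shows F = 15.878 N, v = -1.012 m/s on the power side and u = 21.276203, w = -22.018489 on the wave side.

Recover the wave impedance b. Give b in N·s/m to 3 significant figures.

b = 0.269 N·s/m

u + w = -0.742286;  u + w = √(2b)·v, so √(2b) = -0.742286/(-1.012) = 0.733484.
b = (√(2b))²/2 = 0.537999/2 = 0.269000.
(Check via u − w = 2F/√(2b): u − w = 43.294692, 2F/√(2b) = 43.294730.)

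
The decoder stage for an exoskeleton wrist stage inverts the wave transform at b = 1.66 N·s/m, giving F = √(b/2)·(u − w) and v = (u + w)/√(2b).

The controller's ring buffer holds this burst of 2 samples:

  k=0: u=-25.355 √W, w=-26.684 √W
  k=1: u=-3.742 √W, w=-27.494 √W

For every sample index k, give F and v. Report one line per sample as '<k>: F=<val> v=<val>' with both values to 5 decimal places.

0: F=1.21078 v=-28.56011
1: F=21.63910 v=-17.14298

k=0: u−w=1.32900, u+w=-52.03900; √(b/2)=0.91104, √(2b)=1.82209; F=0.91104×1.329=1.21078, v=-52.03900/1.82209=-28.56011
k=1: u−w=23.75200, u+w=-31.23600; √(b/2)=0.91104, √(2b)=1.82209; F=0.91104×23.752=21.63910, v=-31.23600/1.82209=-17.14298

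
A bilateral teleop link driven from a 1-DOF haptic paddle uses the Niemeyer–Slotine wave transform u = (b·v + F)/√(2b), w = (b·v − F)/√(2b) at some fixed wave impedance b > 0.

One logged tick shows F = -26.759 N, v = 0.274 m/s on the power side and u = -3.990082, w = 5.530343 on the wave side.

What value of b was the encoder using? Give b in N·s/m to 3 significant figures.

b = 15.8 N·s/m

u + w = 1.540261;  u + w = √(2b)·v, so √(2b) = 1.540261/0.274 = 5.621391.
b = (√(2b))²/2 = 31.600031/2 = 15.800016.
(Check via u − w = 2F/√(2b): u − w = -9.520425, 2F/√(2b) = -9.520420.)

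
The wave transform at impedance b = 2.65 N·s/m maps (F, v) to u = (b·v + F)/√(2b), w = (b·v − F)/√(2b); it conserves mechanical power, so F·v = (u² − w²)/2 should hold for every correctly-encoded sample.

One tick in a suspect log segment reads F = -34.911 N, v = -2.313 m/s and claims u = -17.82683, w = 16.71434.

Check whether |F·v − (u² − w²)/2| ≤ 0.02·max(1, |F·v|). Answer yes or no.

no

F·v = (-34.911)×(-2.313) = 80.74914 W.
(u² − w²)/2 = (317.79587 − 279.36916)/2 = 19.21335 W.
|Δ| = 61.53579;  2% of max(1, |F·v|) = 1.61498.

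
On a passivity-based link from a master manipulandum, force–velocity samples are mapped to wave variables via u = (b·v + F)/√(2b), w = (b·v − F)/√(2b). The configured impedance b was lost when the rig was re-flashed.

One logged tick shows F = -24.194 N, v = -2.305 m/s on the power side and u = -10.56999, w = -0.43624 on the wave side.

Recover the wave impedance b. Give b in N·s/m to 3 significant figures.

u + w = -11.0062;  u + w = √(2b)·v, so √(2b) = -11.0062/(-2.305) = 4.7749.
b = (√(2b))²/2 = 22.8000/2 = 11.4000.
(Check via u − w = 2F/√(2b): u − w = -10.1338, 2F/√(2b) = -10.1337.)

b = 11.4 N·s/m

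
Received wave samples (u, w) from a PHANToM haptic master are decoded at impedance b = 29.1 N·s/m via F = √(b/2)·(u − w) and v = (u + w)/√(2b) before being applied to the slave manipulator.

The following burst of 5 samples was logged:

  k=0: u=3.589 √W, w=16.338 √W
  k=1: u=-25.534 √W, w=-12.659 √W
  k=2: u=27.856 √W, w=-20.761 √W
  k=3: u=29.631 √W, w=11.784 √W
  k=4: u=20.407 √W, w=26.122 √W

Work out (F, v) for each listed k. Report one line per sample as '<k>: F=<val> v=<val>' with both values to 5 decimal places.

k=0: u−w=-12.74900, u+w=19.92700; √(b/2)=3.81445, √(2b)=7.62889; F=3.81445×(-12.749)=-48.63037, v=19.92700/7.62889=2.61204
k=1: u−w=-12.87500, u+w=-38.19300; √(b/2)=3.81445, √(2b)=7.62889; F=3.81445×(-12.875)=-49.11100, v=-38.19300/7.62889=-5.00636
k=2: u−w=48.61700, u+w=7.09500; √(b/2)=3.81445, √(2b)=7.62889; F=3.81445×48.617=185.44693, v=7.09500/7.62889=0.93002
k=3: u−w=17.84700, u+w=41.41500; √(b/2)=3.81445, √(2b)=7.62889; F=3.81445×17.847=68.07642, v=41.41500/7.62889=5.42870
k=4: u−w=-5.71500, u+w=46.52900; √(b/2)=3.81445, √(2b)=7.62889; F=3.81445×(-5.715)=-21.79956, v=46.52900/7.62889=6.09905

0: F=-48.63037 v=2.61204
1: F=-49.11100 v=-5.00636
2: F=185.44693 v=0.93002
3: F=68.07642 v=5.42870
4: F=-21.79956 v=6.09905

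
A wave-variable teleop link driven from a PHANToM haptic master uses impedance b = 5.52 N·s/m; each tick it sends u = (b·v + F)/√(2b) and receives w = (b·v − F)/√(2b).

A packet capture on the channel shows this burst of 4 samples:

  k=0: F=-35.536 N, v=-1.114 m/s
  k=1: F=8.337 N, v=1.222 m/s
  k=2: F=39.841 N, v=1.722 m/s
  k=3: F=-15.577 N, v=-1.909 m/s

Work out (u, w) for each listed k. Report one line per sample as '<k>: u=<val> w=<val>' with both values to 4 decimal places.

k=0: b·v=5.52×(-1.114)=-6.1493; √(2b)=3.3226; u=(-6.1493+(-35.536))/3.3226=-12.5458, w=(-6.1493−(-35.536))/3.3226=8.8444
k=1: b·v=5.52×1.222=6.7454; √(2b)=3.3226; u=(6.7454+8.337)/3.3226=4.5393, w=(6.7454−8.337)/3.3226=-0.4790
k=2: b·v=5.52×1.722=9.5054; √(2b)=3.3226; u=(9.5054+39.841)/3.3226=14.8515, w=(9.5054−39.841)/3.3226=-9.1299
k=3: b·v=5.52×(-1.909)=-10.5377; √(2b)=3.3226; u=(-10.5377+(-15.577))/3.3226=-7.8596, w=(-10.5377−(-15.577))/3.3226=1.5167

0: u=-12.5458 w=8.8444
1: u=4.5393 w=-0.4790
2: u=14.8515 w=-9.1299
3: u=-7.8596 w=1.5167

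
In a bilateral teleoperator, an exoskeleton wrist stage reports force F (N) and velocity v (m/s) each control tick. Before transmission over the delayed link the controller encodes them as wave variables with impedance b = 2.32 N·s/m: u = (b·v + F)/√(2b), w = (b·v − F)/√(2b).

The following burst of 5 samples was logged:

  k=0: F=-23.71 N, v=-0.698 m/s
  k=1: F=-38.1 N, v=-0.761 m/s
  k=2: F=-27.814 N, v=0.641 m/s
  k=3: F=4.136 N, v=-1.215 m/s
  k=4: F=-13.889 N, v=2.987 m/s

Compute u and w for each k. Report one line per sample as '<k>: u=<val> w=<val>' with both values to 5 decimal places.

k=0: b·v=2.32×(-0.698)=-1.61936; √(2b)=2.15407; u=(-1.61936+(-23.71))/2.15407=-11.75886, w=(-1.61936−(-23.71))/2.15407=10.25532
k=1: b·v=2.32×(-0.761)=-1.76552; √(2b)=2.15407; u=(-1.76552+(-38.1))/2.15407=-18.50710, w=(-1.76552−(-38.1))/2.15407=16.86786
k=2: b·v=2.32×0.641=1.48712; √(2b)=2.15407; u=(1.48712+(-27.814))/2.15407=-12.22195, w=(1.48712−(-27.814))/2.15407=13.60270
k=3: b·v=2.32×(-1.215)=-2.81880; √(2b)=2.15407; u=(-2.81880+4.136)/2.15407=0.61149, w=(-2.81880−4.136)/2.15407=-3.22868
k=4: b·v=2.32×2.987=6.92984; √(2b)=2.15407; u=(6.92984+(-13.889))/2.15407=-3.23071, w=(6.92984−(-13.889))/2.15407=9.66490

0: u=-11.75886 w=10.25532
1: u=-18.50710 w=16.86786
2: u=-12.22195 w=13.60270
3: u=0.61149 w=-3.22868
4: u=-3.23071 w=9.66490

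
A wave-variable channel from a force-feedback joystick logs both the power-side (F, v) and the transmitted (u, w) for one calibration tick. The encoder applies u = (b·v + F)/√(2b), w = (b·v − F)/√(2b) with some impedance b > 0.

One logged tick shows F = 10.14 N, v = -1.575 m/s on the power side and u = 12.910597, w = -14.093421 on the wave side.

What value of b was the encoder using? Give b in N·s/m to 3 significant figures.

u + w = -1.182824;  u + w = √(2b)·v, so √(2b) = -1.182824/(-1.575) = 0.750999.
b = (√(2b))²/2 = 0.564000/2 = 0.282000.
(Check via u − w = 2F/√(2b): u − w = 27.004018, 2F/√(2b) = 27.004018.)

b = 0.282 N·s/m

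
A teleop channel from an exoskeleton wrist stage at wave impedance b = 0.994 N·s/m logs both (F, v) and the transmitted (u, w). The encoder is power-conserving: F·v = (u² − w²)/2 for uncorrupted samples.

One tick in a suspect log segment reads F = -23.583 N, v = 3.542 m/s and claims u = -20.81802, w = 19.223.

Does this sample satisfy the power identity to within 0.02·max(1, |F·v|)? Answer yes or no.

no

F·v = (-23.583)×3.542 = -83.53099 W.
(u² − w²)/2 = (433.38996 − 369.52373)/2 = 31.93311 W.
|Δ| = 115.46410;  2% of max(1, |F·v|) = 1.67062.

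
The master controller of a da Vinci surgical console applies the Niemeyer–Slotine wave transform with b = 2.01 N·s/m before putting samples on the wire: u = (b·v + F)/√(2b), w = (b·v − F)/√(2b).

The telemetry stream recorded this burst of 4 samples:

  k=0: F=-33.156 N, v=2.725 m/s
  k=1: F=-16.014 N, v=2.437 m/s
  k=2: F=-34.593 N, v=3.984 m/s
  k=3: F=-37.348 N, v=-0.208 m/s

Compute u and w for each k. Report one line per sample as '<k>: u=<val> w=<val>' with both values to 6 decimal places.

k=0: b·v=2.01×2.725=5.477250; √(2b)=2.004994; u=(5.477250+(-33.156))/2.004994=-13.804906, w=(5.477250−(-33.156))/2.004994=19.268514
k=1: b·v=2.01×2.437=4.898370; √(2b)=2.004994; u=(4.898370+(-16.014))/2.004994=-5.543972, w=(4.898370−(-16.014))/2.004994=10.430142
k=2: b·v=2.01×3.984=8.007840; √(2b)=2.004994; u=(8.007840+(-34.593))/2.004994=-13.259473, w=(8.007840−(-34.593))/2.004994=21.247368
k=3: b·v=2.01×(-0.208)=-0.418080; √(2b)=2.004994; u=(-0.418080+(-37.348))/2.004994=-18.836009, w=(-0.418080−(-37.348))/2.004994=18.418970

0: u=-13.804906 w=19.268514
1: u=-5.543972 w=10.430142
2: u=-13.259473 w=21.247368
3: u=-18.836009 w=18.418970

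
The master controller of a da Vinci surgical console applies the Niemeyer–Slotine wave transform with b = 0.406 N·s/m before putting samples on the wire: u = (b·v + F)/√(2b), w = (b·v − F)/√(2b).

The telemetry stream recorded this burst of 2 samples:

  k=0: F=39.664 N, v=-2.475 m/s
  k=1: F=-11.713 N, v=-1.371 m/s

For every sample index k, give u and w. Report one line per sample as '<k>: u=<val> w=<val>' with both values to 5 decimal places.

0: u=42.90168 w=-45.13193
1: u=-13.61612 w=12.38070

k=0: b·v=0.406×(-2.475)=-1.00485; √(2b)=0.90111; u=(-1.00485+39.664)/0.90111=42.90168, w=(-1.00485−39.664)/0.90111=-45.13193
k=1: b·v=0.406×(-1.371)=-0.55663; √(2b)=0.90111; u=(-0.55663+(-11.713))/0.90111=-13.61612, w=(-0.55663−(-11.713))/0.90111=12.38070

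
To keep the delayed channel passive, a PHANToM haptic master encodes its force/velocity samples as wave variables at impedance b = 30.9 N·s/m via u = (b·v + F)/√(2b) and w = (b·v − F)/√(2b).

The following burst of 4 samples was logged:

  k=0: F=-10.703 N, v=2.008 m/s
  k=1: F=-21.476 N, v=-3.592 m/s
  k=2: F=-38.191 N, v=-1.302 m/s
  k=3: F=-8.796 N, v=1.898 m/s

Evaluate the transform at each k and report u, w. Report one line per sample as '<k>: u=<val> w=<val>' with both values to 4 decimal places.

0: u=6.5313 w=9.2542
1: u=-16.8508 w=-11.3870
2: u=-9.9758 w=-0.2596
3: u=6.3415 w=8.5793

k=0: b·v=30.9×2.008=62.0472; √(2b)=7.8613; u=(62.0472+(-10.703))/7.8613=6.5313, w=(62.0472−(-10.703))/7.8613=9.2542
k=1: b·v=30.9×(-3.592)=-110.9928; √(2b)=7.8613; u=(-110.9928+(-21.476))/7.8613=-16.8508, w=(-110.9928−(-21.476))/7.8613=-11.3870
k=2: b·v=30.9×(-1.302)=-40.2318; √(2b)=7.8613; u=(-40.2318+(-38.191))/7.8613=-9.9758, w=(-40.2318−(-38.191))/7.8613=-0.2596
k=3: b·v=30.9×1.898=58.6482; √(2b)=7.8613; u=(58.6482+(-8.796))/7.8613=6.3415, w=(58.6482−(-8.796))/7.8613=8.5793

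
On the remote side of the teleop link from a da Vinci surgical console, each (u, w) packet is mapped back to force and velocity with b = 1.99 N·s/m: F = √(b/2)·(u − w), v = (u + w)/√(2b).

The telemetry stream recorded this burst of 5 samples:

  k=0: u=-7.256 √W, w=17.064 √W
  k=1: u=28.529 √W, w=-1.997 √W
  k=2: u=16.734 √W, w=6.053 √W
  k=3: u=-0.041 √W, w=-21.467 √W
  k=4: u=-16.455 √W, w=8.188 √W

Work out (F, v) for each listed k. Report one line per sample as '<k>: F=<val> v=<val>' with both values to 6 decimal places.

0: F=-24.259124 v=4.916306
1: F=30.449589 v=13.299290
2: F=10.654264 v=11.422091
3: F=21.372368 v=-10.780986
4: F=-24.581315 v=-4.143873

k=0: u−w=-24.320000, u+w=9.808000; √(b/2)=0.997497, √(2b)=1.994994; F=0.997497×(-24.32)=-24.259124, v=9.808000/1.994994=4.916306
k=1: u−w=30.526000, u+w=26.532000; √(b/2)=0.997497, √(2b)=1.994994; F=0.997497×30.526=30.449589, v=26.532000/1.994994=13.299290
k=2: u−w=10.681000, u+w=22.787000; √(b/2)=0.997497, √(2b)=1.994994; F=0.997497×10.681=10.654264, v=22.787000/1.994994=11.422091
k=3: u−w=21.426000, u+w=-21.508000; √(b/2)=0.997497, √(2b)=1.994994; F=0.997497×21.426=21.372368, v=-21.508000/1.994994=-10.780986
k=4: u−w=-24.643000, u+w=-8.267000; √(b/2)=0.997497, √(2b)=1.994994; F=0.997497×(-24.643)=-24.581315, v=-8.267000/1.994994=-4.143873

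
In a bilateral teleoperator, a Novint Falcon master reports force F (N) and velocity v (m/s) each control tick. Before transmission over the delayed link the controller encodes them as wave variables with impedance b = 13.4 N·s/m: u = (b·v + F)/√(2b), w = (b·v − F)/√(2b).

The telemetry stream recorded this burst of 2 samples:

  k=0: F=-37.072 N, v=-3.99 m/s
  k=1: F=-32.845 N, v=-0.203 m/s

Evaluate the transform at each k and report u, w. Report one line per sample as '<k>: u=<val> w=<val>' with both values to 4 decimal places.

0: u=-17.4889 w=-3.1668
1: u=-6.8700 w=5.8191

k=0: b·v=13.4×(-3.99)=-53.4660; √(2b)=5.1769; u=(-53.4660+(-37.072))/5.1769=-17.4889, w=(-53.4660−(-37.072))/5.1769=-3.1668
k=1: b·v=13.4×(-0.203)=-2.7202; √(2b)=5.1769; u=(-2.7202+(-32.845))/5.1769=-6.8700, w=(-2.7202−(-32.845))/5.1769=5.8191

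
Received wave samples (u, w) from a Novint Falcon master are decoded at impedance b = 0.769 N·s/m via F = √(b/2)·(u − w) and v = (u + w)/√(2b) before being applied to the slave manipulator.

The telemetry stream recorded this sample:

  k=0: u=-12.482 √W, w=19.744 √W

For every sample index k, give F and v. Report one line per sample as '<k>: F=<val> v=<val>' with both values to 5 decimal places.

k=0: u−w=-32.22600, u+w=7.26200; √(b/2)=0.62008, √(2b)=1.24016; F=0.62008×(-32.226)=-19.98272, v=7.26200/1.24016=5.85569

0: F=-19.98272 v=5.85569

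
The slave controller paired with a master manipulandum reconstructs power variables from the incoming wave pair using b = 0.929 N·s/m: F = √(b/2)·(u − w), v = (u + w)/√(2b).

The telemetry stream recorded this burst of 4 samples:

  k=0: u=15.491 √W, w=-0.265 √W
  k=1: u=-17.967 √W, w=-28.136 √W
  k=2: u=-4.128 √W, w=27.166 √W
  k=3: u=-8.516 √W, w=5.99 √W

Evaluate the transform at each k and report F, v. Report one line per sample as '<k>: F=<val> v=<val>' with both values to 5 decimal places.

0: F=10.73838 v=11.17025
1: F=6.93060 v=-33.82255
2: F=-21.32819 v=16.90137
3: F=-9.88645 v=-1.85315

k=0: u−w=15.75600, u+w=15.22600; √(b/2)=0.68154, √(2b)=1.36308; F=0.68154×15.756=10.73838, v=15.22600/1.36308=11.17025
k=1: u−w=10.16900, u+w=-46.10300; √(b/2)=0.68154, √(2b)=1.36308; F=0.68154×10.169=6.93060, v=-46.10300/1.36308=-33.82255
k=2: u−w=-31.29400, u+w=23.03800; √(b/2)=0.68154, √(2b)=1.36308; F=0.68154×(-31.294)=-21.32819, v=23.03800/1.36308=16.90137
k=3: u−w=-14.50600, u+w=-2.52600; √(b/2)=0.68154, √(2b)=1.36308; F=0.68154×(-14.506)=-9.88645, v=-2.52600/1.36308=-1.85315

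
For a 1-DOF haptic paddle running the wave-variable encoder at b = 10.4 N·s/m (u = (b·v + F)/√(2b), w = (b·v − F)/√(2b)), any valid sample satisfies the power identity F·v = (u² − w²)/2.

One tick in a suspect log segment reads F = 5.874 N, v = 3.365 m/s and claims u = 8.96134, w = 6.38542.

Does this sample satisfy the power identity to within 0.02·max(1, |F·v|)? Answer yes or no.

yes

F·v = 5.874×3.365 = 19.76601 W.
(u² − w²)/2 = (80.30561 − 40.77359)/2 = 19.76601 W.
|Δ| = 0.00000;  2% of max(1, |F·v|) = 0.39532.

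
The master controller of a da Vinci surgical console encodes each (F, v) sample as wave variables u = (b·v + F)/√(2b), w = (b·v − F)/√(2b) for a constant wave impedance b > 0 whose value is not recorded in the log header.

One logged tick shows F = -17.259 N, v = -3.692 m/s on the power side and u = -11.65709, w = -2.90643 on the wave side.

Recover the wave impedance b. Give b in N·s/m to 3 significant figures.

b = 7.78 N·s/m

u + w = -14.5635;  u + w = √(2b)·v, so √(2b) = -14.5635/(-3.692) = 3.9446.
b = (√(2b))²/2 = 15.5600/2 = 7.7800.
(Check via u − w = 2F/√(2b): u − w = -8.7507, 2F/√(2b) = -8.7507.)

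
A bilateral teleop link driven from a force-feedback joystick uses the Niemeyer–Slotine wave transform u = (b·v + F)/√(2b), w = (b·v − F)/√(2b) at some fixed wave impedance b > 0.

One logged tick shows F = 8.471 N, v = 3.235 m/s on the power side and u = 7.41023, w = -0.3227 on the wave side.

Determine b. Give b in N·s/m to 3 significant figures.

b = 2.4 N·s/m

u + w = 7.0875;  u + w = √(2b)·v, so √(2b) = 7.0875/3.235 = 2.1909.
b = (√(2b))²/2 = 4.8000/2 = 2.4000.
(Check via u − w = 2F/√(2b): u − w = 7.7329, 2F/√(2b) = 7.7329.)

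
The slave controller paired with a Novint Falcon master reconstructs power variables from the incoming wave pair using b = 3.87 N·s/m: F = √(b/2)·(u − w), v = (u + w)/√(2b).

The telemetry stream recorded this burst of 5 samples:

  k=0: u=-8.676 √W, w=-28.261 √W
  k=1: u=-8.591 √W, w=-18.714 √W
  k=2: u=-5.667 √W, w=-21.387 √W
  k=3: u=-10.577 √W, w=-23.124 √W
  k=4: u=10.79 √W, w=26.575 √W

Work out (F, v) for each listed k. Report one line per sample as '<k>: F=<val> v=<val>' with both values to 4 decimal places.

0: F=27.2436 v=-13.2767
1: F=14.0815 v=-9.8146
2: F=21.8672 v=-9.7244
3: F=17.4534 v=-12.1136
4: F=-21.9576 v=13.4306

k=0: u−w=19.5850, u+w=-36.9370; √(b/2)=1.3910, √(2b)=2.7821; F=1.3910×19.585=27.2436, v=-36.9370/2.7821=-13.2767
k=1: u−w=10.1230, u+w=-27.3050; √(b/2)=1.3910, √(2b)=2.7821; F=1.3910×10.123=14.0815, v=-27.3050/2.7821=-9.8146
k=2: u−w=15.7200, u+w=-27.0540; √(b/2)=1.3910, √(2b)=2.7821; F=1.3910×15.72=21.8672, v=-27.0540/2.7821=-9.7244
k=3: u−w=12.5470, u+w=-33.7010; √(b/2)=1.3910, √(2b)=2.7821; F=1.3910×12.547=17.4534, v=-33.7010/2.7821=-12.1136
k=4: u−w=-15.7850, u+w=37.3650; √(b/2)=1.3910, √(2b)=2.7821; F=1.3910×(-15.785)=-21.9576, v=37.3650/2.7821=13.4306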